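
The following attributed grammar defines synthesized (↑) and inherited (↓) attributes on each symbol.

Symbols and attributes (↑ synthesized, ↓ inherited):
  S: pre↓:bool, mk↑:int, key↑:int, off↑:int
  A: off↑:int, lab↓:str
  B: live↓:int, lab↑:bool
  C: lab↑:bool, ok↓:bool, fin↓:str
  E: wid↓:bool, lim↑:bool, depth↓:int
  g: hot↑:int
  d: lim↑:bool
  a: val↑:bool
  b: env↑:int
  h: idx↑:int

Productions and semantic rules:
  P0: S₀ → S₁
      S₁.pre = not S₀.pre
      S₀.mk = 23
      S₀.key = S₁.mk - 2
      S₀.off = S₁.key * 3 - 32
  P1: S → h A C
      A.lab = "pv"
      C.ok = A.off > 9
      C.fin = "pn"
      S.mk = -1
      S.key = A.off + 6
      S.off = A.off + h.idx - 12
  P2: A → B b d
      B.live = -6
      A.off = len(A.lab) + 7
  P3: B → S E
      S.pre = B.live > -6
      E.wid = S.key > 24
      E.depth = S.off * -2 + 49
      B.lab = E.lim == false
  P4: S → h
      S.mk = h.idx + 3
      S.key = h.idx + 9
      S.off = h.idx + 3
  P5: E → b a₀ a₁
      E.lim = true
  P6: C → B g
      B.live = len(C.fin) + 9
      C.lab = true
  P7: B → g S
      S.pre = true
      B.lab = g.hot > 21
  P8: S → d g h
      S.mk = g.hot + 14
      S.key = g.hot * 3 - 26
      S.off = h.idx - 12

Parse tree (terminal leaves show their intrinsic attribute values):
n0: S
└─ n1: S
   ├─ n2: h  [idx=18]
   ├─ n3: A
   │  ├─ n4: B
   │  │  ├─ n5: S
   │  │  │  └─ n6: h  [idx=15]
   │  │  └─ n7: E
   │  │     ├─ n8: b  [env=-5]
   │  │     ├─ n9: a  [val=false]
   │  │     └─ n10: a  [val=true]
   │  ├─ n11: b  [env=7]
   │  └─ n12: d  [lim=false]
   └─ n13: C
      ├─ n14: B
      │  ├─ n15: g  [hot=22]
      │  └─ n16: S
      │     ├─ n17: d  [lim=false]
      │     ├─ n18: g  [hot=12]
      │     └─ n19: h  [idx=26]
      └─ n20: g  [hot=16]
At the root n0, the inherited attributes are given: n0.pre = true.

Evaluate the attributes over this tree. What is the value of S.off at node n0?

1. n0.pre = true  [given at root]
2. n1.pre = false  [not S₀.pre]
3. n2.idx = 18  [terminal]
4. n3.lab = "pv"  ["pv"]
5. n4.live = -6  [-6]
6. n5.pre = false  [B.live > -6]
7. n6.idx = 15  [terminal]
8. n5.mk = 18  [h.idx + 3]
9. n5.key = 24  [h.idx + 9]
10. n5.off = 18  [h.idx + 3]
11. n7.wid = false  [S.key > 24]
12. n7.depth = 13  [S.off * -2 + 49]
13. n8.env = -5  [terminal]
14. n9.val = false  [terminal]
15. n10.val = true  [terminal]
16. n7.lim = true  [true]
17. n4.lab = false  [E.lim == false]
18. n11.env = 7  [terminal]
19. n12.lim = false  [terminal]
20. n3.off = 9  [len(A.lab) + 7]
21. n13.ok = false  [A.off > 9]
22. n13.fin = "pn"  ["pn"]
23. n14.live = 11  [len(C.fin) + 9]
24. n15.hot = 22  [terminal]
25. n16.pre = true  [true]
26. n17.lim = false  [terminal]
27. n18.hot = 12  [terminal]
28. n19.idx = 26  [terminal]
29. n16.mk = 26  [g.hot + 14]
30. n16.key = 10  [g.hot * 3 - 26]
31. n16.off = 14  [h.idx - 12]
32. n14.lab = true  [g.hot > 21]
33. n20.hot = 16  [terminal]
34. n13.lab = true  [true]
35. n1.mk = -1  [-1]
36. n1.key = 15  [A.off + 6]
37. n1.off = 15  [A.off + h.idx - 12]
38. n0.mk = 23  [23]
39. n0.key = -3  [S₁.mk - 2]
40. n0.off = 13  [S₁.key * 3 - 32]

13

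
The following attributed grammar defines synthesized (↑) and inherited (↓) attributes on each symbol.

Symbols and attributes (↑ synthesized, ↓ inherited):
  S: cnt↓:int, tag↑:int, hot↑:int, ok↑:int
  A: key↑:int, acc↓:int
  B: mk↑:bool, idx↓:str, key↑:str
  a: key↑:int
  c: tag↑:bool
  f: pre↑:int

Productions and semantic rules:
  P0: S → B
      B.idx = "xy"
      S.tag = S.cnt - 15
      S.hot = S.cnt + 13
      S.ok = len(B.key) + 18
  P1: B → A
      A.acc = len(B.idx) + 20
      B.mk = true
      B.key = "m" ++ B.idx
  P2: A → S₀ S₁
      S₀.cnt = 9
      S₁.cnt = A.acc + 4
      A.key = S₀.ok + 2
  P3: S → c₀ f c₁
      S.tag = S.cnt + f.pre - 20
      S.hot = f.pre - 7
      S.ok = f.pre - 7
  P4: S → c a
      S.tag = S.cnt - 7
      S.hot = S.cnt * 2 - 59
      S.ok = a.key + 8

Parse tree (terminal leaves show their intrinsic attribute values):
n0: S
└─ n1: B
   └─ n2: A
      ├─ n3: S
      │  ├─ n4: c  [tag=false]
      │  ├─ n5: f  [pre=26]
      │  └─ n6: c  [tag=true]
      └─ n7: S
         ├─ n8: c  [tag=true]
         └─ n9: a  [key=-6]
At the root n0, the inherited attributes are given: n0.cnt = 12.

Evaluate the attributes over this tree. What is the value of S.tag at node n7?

19

1. n0.cnt = 12  [given at root]
2. n1.idx = "xy"  ["xy"]
3. n2.acc = 22  [len(B.idx) + 20]
4. n3.cnt = 9  [9]
5. n4.tag = false  [terminal]
6. n5.pre = 26  [terminal]
7. n6.tag = true  [terminal]
8. n3.tag = 15  [S.cnt + f.pre - 20]
9. n3.hot = 19  [f.pre - 7]
10. n3.ok = 19  [f.pre - 7]
11. n7.cnt = 26  [A.acc + 4]
12. n8.tag = true  [terminal]
13. n9.key = -6  [terminal]
14. n7.tag = 19  [S.cnt - 7]
15. n7.hot = -7  [S.cnt * 2 - 59]
16. n7.ok = 2  [a.key + 8]
17. n2.key = 21  [S₀.ok + 2]
18. n1.mk = true  [true]
19. n1.key = "mxy"  ["m" ++ B.idx]
20. n0.tag = -3  [S.cnt - 15]
21. n0.hot = 25  [S.cnt + 13]
22. n0.ok = 21  [len(B.key) + 18]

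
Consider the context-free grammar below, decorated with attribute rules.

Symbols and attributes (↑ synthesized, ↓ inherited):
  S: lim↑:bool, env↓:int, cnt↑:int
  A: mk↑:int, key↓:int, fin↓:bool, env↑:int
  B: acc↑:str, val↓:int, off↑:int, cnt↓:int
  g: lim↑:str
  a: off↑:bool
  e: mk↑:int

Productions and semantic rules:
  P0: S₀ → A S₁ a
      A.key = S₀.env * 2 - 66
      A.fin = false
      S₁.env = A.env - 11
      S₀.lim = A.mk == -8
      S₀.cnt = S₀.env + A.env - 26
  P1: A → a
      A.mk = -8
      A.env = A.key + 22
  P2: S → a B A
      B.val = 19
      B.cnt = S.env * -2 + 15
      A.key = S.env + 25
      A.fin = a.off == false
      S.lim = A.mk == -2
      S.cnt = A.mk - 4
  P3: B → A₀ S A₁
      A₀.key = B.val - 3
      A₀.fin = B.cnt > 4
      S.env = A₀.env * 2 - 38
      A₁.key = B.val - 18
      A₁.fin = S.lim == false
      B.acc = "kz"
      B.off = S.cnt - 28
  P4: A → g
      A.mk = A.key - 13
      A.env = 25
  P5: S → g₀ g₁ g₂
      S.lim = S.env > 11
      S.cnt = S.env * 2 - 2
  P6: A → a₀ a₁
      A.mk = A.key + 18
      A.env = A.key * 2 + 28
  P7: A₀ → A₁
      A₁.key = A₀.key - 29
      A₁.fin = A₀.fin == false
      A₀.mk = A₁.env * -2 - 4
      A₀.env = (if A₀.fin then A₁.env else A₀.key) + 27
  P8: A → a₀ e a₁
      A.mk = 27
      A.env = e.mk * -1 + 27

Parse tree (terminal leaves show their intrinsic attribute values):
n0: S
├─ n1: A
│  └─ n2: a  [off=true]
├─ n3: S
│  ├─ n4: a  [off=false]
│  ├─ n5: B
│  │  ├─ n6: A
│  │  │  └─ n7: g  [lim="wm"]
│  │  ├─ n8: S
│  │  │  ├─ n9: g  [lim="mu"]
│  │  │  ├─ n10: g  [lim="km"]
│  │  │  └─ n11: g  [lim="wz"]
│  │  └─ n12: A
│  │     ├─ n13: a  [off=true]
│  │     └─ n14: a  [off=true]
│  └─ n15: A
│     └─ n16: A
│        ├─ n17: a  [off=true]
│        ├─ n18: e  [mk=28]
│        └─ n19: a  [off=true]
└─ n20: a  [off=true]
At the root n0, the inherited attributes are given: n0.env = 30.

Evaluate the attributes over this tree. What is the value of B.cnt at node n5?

5

1. n0.env = 30  [given at root]
2. n1.key = -6  [S₀.env * 2 - 66]
3. n1.fin = false  [false]
4. n2.off = true  [terminal]
5. n1.mk = -8  [-8]
6. n1.env = 16  [A.key + 22]
7. n3.env = 5  [A.env - 11]
8. n4.off = false  [terminal]
9. n5.val = 19  [19]
10. n5.cnt = 5  [S.env * -2 + 15]
11. n6.key = 16  [B.val - 3]
12. n6.fin = true  [B.cnt > 4]
13. n7.lim = "wm"  [terminal]
14. n6.mk = 3  [A.key - 13]
15. n6.env = 25  [25]
16. n8.env = 12  [A₀.env * 2 - 38]
17. n9.lim = "mu"  [terminal]
18. n10.lim = "km"  [terminal]
19. n11.lim = "wz"  [terminal]
20. n8.lim = true  [S.env > 11]
21. n8.cnt = 22  [S.env * 2 - 2]
22. n12.key = 1  [B.val - 18]
23. n12.fin = false  [S.lim == false]
24. n13.off = true  [terminal]
25. n14.off = true  [terminal]
26. n12.mk = 19  [A.key + 18]
27. n12.env = 30  [A.key * 2 + 28]
28. n5.acc = "kz"  ["kz"]
29. n5.off = -6  [S.cnt - 28]
30. n15.key = 30  [S.env + 25]
31. n15.fin = true  [a.off == false]
32. n16.key = 1  [A₀.key - 29]
33. n16.fin = false  [A₀.fin == false]
34. n17.off = true  [terminal]
35. n18.mk = 28  [terminal]
36. n19.off = true  [terminal]
37. n16.mk = 27  [27]
38. n16.env = -1  [e.mk * -1 + 27]
39. n15.mk = -2  [A₁.env * -2 - 4]
40. n15.env = 26  [(if A₀.fin then A₁.env else A₀.key) + 27]
41. n3.lim = true  [A.mk == -2]
42. n3.cnt = -6  [A.mk - 4]
43. n20.off = true  [terminal]
44. n0.lim = true  [A.mk == -8]
45. n0.cnt = 20  [S₀.env + A.env - 26]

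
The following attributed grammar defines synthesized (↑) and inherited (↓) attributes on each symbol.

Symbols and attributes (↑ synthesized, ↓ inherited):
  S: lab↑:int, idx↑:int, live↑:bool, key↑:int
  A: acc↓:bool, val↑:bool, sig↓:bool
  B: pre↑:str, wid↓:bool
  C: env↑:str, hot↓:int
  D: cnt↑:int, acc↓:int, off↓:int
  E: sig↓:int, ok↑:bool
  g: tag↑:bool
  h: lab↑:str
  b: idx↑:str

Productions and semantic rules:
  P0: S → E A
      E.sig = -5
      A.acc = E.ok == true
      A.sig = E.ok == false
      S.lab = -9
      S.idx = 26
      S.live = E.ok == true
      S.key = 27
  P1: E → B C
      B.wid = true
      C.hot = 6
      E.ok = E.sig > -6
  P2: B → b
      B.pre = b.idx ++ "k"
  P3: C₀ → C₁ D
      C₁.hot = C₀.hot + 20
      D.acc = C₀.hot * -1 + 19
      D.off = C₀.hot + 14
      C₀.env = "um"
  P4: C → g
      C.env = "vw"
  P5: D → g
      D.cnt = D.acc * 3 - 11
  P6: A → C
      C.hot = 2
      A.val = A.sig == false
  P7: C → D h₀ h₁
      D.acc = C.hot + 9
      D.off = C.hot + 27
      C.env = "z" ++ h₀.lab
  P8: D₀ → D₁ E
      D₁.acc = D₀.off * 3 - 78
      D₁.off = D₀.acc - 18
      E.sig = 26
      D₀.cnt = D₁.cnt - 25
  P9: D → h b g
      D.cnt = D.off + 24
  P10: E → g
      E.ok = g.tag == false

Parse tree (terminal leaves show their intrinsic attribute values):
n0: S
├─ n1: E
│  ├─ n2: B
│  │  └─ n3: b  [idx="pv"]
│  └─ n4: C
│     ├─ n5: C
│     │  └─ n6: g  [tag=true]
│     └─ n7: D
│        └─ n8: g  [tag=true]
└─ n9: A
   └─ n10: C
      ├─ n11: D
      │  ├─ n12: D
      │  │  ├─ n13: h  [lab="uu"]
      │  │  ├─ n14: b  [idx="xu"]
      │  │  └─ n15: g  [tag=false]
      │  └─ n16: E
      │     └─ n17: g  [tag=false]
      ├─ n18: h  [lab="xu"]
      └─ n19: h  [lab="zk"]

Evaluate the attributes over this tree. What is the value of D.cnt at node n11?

1. n1.sig = -5  [-5]
2. n2.wid = true  [true]
3. n3.idx = "pv"  [terminal]
4. n2.pre = "pvk"  [b.idx ++ "k"]
5. n4.hot = 6  [6]
6. n5.hot = 26  [C₀.hot + 20]
7. n6.tag = true  [terminal]
8. n5.env = "vw"  ["vw"]
9. n7.acc = 13  [C₀.hot * -1 + 19]
10. n7.off = 20  [C₀.hot + 14]
11. n8.tag = true  [terminal]
12. n7.cnt = 28  [D.acc * 3 - 11]
13. n4.env = "um"  ["um"]
14. n1.ok = true  [E.sig > -6]
15. n9.acc = true  [E.ok == true]
16. n9.sig = false  [E.ok == false]
17. n10.hot = 2  [2]
18. n11.acc = 11  [C.hot + 9]
19. n11.off = 29  [C.hot + 27]
20. n12.acc = 9  [D₀.off * 3 - 78]
21. n12.off = -7  [D₀.acc - 18]
22. n13.lab = "uu"  [terminal]
23. n14.idx = "xu"  [terminal]
24. n15.tag = false  [terminal]
25. n12.cnt = 17  [D.off + 24]
26. n16.sig = 26  [26]
27. n17.tag = false  [terminal]
28. n16.ok = true  [g.tag == false]
29. n11.cnt = -8  [D₁.cnt - 25]
30. n18.lab = "xu"  [terminal]
31. n19.lab = "zk"  [terminal]
32. n10.env = "zxu"  ["z" ++ h₀.lab]
33. n9.val = true  [A.sig == false]
34. n0.lab = -9  [-9]
35. n0.idx = 26  [26]
36. n0.live = true  [E.ok == true]
37. n0.key = 27  [27]

-8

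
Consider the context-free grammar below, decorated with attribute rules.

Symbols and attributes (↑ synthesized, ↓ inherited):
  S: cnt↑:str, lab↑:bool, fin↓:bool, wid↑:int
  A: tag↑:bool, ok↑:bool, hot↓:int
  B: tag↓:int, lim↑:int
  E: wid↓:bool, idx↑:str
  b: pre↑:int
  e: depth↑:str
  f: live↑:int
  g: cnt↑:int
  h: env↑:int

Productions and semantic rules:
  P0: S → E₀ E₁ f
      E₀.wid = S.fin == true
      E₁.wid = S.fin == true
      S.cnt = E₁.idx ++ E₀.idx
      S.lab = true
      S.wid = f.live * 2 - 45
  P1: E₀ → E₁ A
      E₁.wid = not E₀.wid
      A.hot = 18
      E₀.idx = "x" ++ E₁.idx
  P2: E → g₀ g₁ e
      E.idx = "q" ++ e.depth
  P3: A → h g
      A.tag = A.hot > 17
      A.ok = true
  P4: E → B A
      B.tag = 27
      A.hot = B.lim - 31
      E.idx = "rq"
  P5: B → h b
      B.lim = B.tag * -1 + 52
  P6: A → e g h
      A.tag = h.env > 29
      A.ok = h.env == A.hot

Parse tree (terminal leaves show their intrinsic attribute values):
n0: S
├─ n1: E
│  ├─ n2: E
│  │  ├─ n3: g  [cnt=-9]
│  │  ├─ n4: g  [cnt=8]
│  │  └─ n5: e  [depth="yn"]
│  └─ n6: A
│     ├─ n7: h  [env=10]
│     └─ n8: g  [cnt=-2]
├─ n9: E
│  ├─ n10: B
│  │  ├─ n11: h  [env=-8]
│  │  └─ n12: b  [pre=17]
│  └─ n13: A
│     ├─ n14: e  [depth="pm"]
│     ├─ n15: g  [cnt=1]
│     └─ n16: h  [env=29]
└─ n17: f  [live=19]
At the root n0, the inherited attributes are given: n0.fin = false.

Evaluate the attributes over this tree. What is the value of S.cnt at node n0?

"rqxqyn"

1. n0.fin = false  [given at root]
2. n1.wid = false  [S.fin == true]
3. n2.wid = true  [not E₀.wid]
4. n3.cnt = -9  [terminal]
5. n4.cnt = 8  [terminal]
6. n5.depth = "yn"  [terminal]
7. n2.idx = "qyn"  ["q" ++ e.depth]
8. n6.hot = 18  [18]
9. n7.env = 10  [terminal]
10. n8.cnt = -2  [terminal]
11. n6.tag = true  [A.hot > 17]
12. n6.ok = true  [true]
13. n1.idx = "xqyn"  ["x" ++ E₁.idx]
14. n9.wid = false  [S.fin == true]
15. n10.tag = 27  [27]
16. n11.env = -8  [terminal]
17. n12.pre = 17  [terminal]
18. n10.lim = 25  [B.tag * -1 + 52]
19. n13.hot = -6  [B.lim - 31]
20. n14.depth = "pm"  [terminal]
21. n15.cnt = 1  [terminal]
22. n16.env = 29  [terminal]
23. n13.tag = false  [h.env > 29]
24. n13.ok = false  [h.env == A.hot]
25. n9.idx = "rq"  ["rq"]
26. n17.live = 19  [terminal]
27. n0.cnt = "rqxqyn"  [E₁.idx ++ E₀.idx]
28. n0.lab = true  [true]
29. n0.wid = -7  [f.live * 2 - 45]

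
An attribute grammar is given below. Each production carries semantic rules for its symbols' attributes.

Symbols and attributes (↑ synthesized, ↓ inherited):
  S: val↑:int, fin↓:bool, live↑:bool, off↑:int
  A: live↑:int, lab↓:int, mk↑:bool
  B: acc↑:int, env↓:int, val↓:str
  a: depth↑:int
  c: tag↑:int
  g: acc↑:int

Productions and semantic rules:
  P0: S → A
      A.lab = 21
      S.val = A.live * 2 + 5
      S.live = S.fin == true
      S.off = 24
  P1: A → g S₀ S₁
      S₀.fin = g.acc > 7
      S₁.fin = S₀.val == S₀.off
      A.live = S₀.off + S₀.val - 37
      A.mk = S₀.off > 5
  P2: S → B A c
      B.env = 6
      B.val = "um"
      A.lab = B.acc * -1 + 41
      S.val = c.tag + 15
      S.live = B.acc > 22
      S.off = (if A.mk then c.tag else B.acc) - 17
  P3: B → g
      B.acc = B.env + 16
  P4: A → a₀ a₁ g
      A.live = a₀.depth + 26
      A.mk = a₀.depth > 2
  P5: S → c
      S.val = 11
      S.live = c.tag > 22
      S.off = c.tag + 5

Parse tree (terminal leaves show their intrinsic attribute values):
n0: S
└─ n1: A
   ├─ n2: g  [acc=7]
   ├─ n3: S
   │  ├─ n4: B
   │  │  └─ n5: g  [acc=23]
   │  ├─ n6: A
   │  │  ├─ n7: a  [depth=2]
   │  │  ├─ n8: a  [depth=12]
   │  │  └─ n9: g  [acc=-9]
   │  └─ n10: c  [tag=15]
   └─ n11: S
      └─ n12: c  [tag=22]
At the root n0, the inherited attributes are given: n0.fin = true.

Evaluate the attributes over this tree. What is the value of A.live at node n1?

1. n0.fin = true  [given at root]
2. n1.lab = 21  [21]
3. n2.acc = 7  [terminal]
4. n3.fin = false  [g.acc > 7]
5. n4.env = 6  [6]
6. n4.val = "um"  ["um"]
7. n5.acc = 23  [terminal]
8. n4.acc = 22  [B.env + 16]
9. n6.lab = 19  [B.acc * -1 + 41]
10. n7.depth = 2  [terminal]
11. n8.depth = 12  [terminal]
12. n9.acc = -9  [terminal]
13. n6.live = 28  [a₀.depth + 26]
14. n6.mk = false  [a₀.depth > 2]
15. n10.tag = 15  [terminal]
16. n3.val = 30  [c.tag + 15]
17. n3.live = false  [B.acc > 22]
18. n3.off = 5  [(if A.mk then c.tag else B.acc) - 17]
19. n11.fin = false  [S₀.val == S₀.off]
20. n12.tag = 22  [terminal]
21. n11.val = 11  [11]
22. n11.live = false  [c.tag > 22]
23. n11.off = 27  [c.tag + 5]
24. n1.live = -2  [S₀.off + S₀.val - 37]
25. n1.mk = false  [S₀.off > 5]
26. n0.val = 1  [A.live * 2 + 5]
27. n0.live = true  [S.fin == true]
28. n0.off = 24  [24]

-2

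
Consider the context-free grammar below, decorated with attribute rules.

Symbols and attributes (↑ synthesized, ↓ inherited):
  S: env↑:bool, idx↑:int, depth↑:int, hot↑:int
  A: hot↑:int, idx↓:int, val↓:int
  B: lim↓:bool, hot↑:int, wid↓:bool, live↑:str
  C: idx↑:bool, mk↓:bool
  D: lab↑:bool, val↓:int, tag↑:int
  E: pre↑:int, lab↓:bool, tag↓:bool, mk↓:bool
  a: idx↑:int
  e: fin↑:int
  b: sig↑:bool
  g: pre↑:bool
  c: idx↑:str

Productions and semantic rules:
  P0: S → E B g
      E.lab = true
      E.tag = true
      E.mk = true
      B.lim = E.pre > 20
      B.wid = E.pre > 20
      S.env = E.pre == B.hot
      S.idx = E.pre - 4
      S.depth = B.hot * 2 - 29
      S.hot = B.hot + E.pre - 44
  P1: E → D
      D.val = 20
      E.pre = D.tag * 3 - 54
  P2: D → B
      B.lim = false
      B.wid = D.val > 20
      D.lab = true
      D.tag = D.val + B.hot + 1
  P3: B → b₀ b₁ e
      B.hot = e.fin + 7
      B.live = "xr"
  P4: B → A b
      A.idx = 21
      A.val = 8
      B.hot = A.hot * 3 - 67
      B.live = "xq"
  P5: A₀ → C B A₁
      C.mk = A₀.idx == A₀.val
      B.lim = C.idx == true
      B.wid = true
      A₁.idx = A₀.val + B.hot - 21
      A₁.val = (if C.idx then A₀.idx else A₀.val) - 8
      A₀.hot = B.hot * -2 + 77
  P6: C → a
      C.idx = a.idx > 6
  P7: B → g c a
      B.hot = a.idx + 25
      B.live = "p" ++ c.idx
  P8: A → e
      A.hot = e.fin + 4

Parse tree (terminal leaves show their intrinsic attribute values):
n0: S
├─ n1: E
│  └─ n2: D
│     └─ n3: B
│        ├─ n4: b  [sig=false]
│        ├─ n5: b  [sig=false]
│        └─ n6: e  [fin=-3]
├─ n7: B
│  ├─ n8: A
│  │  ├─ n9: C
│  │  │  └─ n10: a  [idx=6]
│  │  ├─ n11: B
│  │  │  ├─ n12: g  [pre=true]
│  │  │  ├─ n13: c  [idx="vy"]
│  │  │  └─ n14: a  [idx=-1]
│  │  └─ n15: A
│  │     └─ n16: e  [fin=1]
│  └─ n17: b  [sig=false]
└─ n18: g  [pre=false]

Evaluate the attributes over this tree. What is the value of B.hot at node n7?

1. n1.lab = true  [true]
2. n1.tag = true  [true]
3. n1.mk = true  [true]
4. n2.val = 20  [20]
5. n3.lim = false  [false]
6. n3.wid = false  [D.val > 20]
7. n4.sig = false  [terminal]
8. n5.sig = false  [terminal]
9. n6.fin = -3  [terminal]
10. n3.hot = 4  [e.fin + 7]
11. n3.live = "xr"  ["xr"]
12. n2.lab = true  [true]
13. n2.tag = 25  [D.val + B.hot + 1]
14. n1.pre = 21  [D.tag * 3 - 54]
15. n7.lim = true  [E.pre > 20]
16. n7.wid = true  [E.pre > 20]
17. n8.idx = 21  [21]
18. n8.val = 8  [8]
19. n9.mk = false  [A₀.idx == A₀.val]
20. n10.idx = 6  [terminal]
21. n9.idx = false  [a.idx > 6]
22. n11.lim = false  [C.idx == true]
23. n11.wid = true  [true]
24. n12.pre = true  [terminal]
25. n13.idx = "vy"  [terminal]
26. n14.idx = -1  [terminal]
27. n11.hot = 24  [a.idx + 25]
28. n11.live = "pvy"  ["p" ++ c.idx]
29. n15.idx = 11  [A₀.val + B.hot - 21]
30. n15.val = 0  [(if C.idx then A₀.idx else A₀.val) - 8]
31. n16.fin = 1  [terminal]
32. n15.hot = 5  [e.fin + 4]
33. n8.hot = 29  [B.hot * -2 + 77]
34. n17.sig = false  [terminal]
35. n7.hot = 20  [A.hot * 3 - 67]
36. n7.live = "xq"  ["xq"]
37. n18.pre = false  [terminal]
38. n0.env = false  [E.pre == B.hot]
39. n0.idx = 17  [E.pre - 4]
40. n0.depth = 11  [B.hot * 2 - 29]
41. n0.hot = -3  [B.hot + E.pre - 44]

20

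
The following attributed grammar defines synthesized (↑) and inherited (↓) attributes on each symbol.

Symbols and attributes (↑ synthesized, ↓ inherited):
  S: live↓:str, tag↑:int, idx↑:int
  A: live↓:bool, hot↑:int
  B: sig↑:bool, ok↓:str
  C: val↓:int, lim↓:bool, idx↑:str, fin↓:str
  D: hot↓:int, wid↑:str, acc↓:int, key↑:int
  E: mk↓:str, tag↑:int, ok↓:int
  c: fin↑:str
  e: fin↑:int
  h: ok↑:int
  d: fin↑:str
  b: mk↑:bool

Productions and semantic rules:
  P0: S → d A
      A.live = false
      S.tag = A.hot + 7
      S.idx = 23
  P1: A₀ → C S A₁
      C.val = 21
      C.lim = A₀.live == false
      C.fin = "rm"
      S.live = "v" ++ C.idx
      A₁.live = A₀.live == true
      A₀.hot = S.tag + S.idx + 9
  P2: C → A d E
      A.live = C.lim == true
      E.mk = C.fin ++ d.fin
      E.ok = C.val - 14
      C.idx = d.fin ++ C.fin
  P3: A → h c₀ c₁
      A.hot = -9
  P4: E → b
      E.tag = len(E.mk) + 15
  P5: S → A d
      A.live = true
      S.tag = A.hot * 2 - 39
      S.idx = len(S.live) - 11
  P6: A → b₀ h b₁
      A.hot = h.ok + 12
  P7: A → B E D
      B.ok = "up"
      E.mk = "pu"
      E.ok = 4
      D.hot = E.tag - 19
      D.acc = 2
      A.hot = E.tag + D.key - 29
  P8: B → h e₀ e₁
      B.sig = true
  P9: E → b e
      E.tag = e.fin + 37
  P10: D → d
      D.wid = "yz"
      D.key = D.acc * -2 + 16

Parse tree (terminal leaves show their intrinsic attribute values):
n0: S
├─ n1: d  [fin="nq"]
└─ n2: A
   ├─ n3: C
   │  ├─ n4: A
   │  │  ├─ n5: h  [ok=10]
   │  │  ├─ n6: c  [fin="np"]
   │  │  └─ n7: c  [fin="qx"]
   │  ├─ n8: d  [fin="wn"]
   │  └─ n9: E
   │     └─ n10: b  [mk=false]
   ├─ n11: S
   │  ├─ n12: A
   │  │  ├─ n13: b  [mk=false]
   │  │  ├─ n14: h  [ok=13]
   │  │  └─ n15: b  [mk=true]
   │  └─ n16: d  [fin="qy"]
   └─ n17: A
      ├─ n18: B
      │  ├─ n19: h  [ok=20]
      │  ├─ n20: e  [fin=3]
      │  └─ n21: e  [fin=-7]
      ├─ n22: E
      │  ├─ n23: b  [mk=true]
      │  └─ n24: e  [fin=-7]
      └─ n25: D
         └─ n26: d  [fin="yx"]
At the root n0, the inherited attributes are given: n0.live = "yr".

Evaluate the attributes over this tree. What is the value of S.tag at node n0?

1. n0.live = "yr"  [given at root]
2. n1.fin = "nq"  [terminal]
3. n2.live = false  [false]
4. n3.val = 21  [21]
5. n3.lim = true  [A₀.live == false]
6. n3.fin = "rm"  ["rm"]
7. n4.live = true  [C.lim == true]
8. n5.ok = 10  [terminal]
9. n6.fin = "np"  [terminal]
10. n7.fin = "qx"  [terminal]
11. n4.hot = -9  [-9]
12. n8.fin = "wn"  [terminal]
13. n9.mk = "rmwn"  [C.fin ++ d.fin]
14. n9.ok = 7  [C.val - 14]
15. n10.mk = false  [terminal]
16. n9.tag = 19  [len(E.mk) + 15]
17. n3.idx = "wnrm"  [d.fin ++ C.fin]
18. n11.live = "vwnrm"  ["v" ++ C.idx]
19. n12.live = true  [true]
20. n13.mk = false  [terminal]
21. n14.ok = 13  [terminal]
22. n15.mk = true  [terminal]
23. n12.hot = 25  [h.ok + 12]
24. n16.fin = "qy"  [terminal]
25. n11.tag = 11  [A.hot * 2 - 39]
26. n11.idx = -6  [len(S.live) - 11]
27. n17.live = false  [A₀.live == true]
28. n18.ok = "up"  ["up"]
29. n19.ok = 20  [terminal]
30. n20.fin = 3  [terminal]
31. n21.fin = -7  [terminal]
32. n18.sig = true  [true]
33. n22.mk = "pu"  ["pu"]
34. n22.ok = 4  [4]
35. n23.mk = true  [terminal]
36. n24.fin = -7  [terminal]
37. n22.tag = 30  [e.fin + 37]
38. n25.hot = 11  [E.tag - 19]
39. n25.acc = 2  [2]
40. n26.fin = "yx"  [terminal]
41. n25.wid = "yz"  ["yz"]
42. n25.key = 12  [D.acc * -2 + 16]
43. n17.hot = 13  [E.tag + D.key - 29]
44. n2.hot = 14  [S.tag + S.idx + 9]
45. n0.tag = 21  [A.hot + 7]
46. n0.idx = 23  [23]

21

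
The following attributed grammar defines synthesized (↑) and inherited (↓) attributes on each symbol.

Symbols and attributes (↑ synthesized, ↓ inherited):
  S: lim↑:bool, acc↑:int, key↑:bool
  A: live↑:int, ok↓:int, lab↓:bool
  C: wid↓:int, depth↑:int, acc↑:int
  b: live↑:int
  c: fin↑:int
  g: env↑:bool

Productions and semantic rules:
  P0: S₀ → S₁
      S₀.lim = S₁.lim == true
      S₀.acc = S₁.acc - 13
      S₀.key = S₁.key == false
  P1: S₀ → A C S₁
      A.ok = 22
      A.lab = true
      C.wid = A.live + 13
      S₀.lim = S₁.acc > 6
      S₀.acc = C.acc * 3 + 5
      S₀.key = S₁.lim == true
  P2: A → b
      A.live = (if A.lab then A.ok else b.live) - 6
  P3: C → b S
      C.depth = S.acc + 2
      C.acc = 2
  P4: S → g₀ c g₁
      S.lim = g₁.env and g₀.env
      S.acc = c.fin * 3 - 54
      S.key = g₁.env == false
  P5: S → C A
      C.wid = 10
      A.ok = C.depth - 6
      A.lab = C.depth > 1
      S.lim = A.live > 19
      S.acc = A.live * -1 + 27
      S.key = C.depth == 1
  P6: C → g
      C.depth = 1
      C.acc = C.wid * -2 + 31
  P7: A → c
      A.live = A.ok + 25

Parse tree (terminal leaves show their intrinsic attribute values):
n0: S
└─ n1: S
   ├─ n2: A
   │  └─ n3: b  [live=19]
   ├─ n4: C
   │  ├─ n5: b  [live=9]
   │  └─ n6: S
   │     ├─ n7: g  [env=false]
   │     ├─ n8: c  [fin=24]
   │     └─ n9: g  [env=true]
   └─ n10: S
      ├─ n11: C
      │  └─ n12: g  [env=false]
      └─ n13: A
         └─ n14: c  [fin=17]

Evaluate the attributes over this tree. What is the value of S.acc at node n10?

7

1. n2.ok = 22  [22]
2. n2.lab = true  [true]
3. n3.live = 19  [terminal]
4. n2.live = 16  [(if A.lab then A.ok else b.live) - 6]
5. n4.wid = 29  [A.live + 13]
6. n5.live = 9  [terminal]
7. n7.env = false  [terminal]
8. n8.fin = 24  [terminal]
9. n9.env = true  [terminal]
10. n6.lim = false  [g₁.env and g₀.env]
11. n6.acc = 18  [c.fin * 3 - 54]
12. n6.key = false  [g₁.env == false]
13. n4.depth = 20  [S.acc + 2]
14. n4.acc = 2  [2]
15. n11.wid = 10  [10]
16. n12.env = false  [terminal]
17. n11.depth = 1  [1]
18. n11.acc = 11  [C.wid * -2 + 31]
19. n13.ok = -5  [C.depth - 6]
20. n13.lab = false  [C.depth > 1]
21. n14.fin = 17  [terminal]
22. n13.live = 20  [A.ok + 25]
23. n10.lim = true  [A.live > 19]
24. n10.acc = 7  [A.live * -1 + 27]
25. n10.key = true  [C.depth == 1]
26. n1.lim = true  [S₁.acc > 6]
27. n1.acc = 11  [C.acc * 3 + 5]
28. n1.key = true  [S₁.lim == true]
29. n0.lim = true  [S₁.lim == true]
30. n0.acc = -2  [S₁.acc - 13]
31. n0.key = false  [S₁.key == false]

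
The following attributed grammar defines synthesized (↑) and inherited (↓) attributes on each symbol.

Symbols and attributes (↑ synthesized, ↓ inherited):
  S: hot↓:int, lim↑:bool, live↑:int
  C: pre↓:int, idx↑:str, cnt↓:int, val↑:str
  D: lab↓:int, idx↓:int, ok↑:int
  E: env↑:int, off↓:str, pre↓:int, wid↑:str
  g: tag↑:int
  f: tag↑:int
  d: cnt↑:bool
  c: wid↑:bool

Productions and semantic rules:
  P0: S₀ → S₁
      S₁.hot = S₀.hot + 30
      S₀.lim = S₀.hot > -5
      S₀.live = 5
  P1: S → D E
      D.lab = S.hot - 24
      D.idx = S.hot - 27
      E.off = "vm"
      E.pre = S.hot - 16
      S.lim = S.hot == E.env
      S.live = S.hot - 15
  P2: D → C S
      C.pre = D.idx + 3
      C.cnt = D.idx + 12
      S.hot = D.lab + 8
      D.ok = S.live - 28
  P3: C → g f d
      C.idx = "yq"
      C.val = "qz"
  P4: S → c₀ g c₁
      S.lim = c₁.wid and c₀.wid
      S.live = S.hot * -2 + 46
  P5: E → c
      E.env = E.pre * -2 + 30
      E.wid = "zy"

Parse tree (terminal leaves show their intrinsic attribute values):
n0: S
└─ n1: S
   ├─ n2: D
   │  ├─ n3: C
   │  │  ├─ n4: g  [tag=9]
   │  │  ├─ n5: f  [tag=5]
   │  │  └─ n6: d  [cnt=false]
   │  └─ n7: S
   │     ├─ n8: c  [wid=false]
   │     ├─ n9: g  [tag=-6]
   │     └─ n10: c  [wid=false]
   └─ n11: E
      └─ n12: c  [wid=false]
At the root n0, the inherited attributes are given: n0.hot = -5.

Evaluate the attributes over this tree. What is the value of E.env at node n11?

12

1. n0.hot = -5  [given at root]
2. n1.hot = 25  [S₀.hot + 30]
3. n2.lab = 1  [S.hot - 24]
4. n2.idx = -2  [S.hot - 27]
5. n3.pre = 1  [D.idx + 3]
6. n3.cnt = 10  [D.idx + 12]
7. n4.tag = 9  [terminal]
8. n5.tag = 5  [terminal]
9. n6.cnt = false  [terminal]
10. n3.idx = "yq"  ["yq"]
11. n3.val = "qz"  ["qz"]
12. n7.hot = 9  [D.lab + 8]
13. n8.wid = false  [terminal]
14. n9.tag = -6  [terminal]
15. n10.wid = false  [terminal]
16. n7.lim = false  [c₁.wid and c₀.wid]
17. n7.live = 28  [S.hot * -2 + 46]
18. n2.ok = 0  [S.live - 28]
19. n11.off = "vm"  ["vm"]
20. n11.pre = 9  [S.hot - 16]
21. n12.wid = false  [terminal]
22. n11.env = 12  [E.pre * -2 + 30]
23. n11.wid = "zy"  ["zy"]
24. n1.lim = false  [S.hot == E.env]
25. n1.live = 10  [S.hot - 15]
26. n0.lim = false  [S₀.hot > -5]
27. n0.live = 5  [5]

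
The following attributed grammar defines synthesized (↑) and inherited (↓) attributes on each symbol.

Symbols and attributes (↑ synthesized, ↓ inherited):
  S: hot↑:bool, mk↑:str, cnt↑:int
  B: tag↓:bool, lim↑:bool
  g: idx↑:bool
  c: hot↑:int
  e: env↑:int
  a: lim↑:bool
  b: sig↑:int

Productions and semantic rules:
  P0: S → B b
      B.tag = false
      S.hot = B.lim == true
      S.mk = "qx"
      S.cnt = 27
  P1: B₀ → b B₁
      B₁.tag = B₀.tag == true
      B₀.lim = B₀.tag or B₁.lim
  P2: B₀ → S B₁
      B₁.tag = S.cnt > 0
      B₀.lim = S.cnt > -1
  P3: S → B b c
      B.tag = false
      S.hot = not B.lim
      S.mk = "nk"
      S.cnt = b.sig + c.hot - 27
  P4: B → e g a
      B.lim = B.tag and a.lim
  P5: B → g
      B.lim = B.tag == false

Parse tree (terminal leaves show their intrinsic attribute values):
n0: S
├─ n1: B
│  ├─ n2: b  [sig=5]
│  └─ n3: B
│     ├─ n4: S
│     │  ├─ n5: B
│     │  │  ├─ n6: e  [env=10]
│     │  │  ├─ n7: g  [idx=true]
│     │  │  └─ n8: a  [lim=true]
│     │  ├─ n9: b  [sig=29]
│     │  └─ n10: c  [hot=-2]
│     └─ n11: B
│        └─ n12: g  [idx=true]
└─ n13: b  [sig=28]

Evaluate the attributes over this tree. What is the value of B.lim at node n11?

1. n1.tag = false  [false]
2. n2.sig = 5  [terminal]
3. n3.tag = false  [B₀.tag == true]
4. n5.tag = false  [false]
5. n6.env = 10  [terminal]
6. n7.idx = true  [terminal]
7. n8.lim = true  [terminal]
8. n5.lim = false  [B.tag and a.lim]
9. n9.sig = 29  [terminal]
10. n10.hot = -2  [terminal]
11. n4.hot = true  [not B.lim]
12. n4.mk = "nk"  ["nk"]
13. n4.cnt = 0  [b.sig + c.hot - 27]
14. n11.tag = false  [S.cnt > 0]
15. n12.idx = true  [terminal]
16. n11.lim = true  [B.tag == false]
17. n3.lim = true  [S.cnt > -1]
18. n1.lim = true  [B₀.tag or B₁.lim]
19. n13.sig = 28  [terminal]
20. n0.hot = true  [B.lim == true]
21. n0.mk = "qx"  ["qx"]
22. n0.cnt = 27  [27]

true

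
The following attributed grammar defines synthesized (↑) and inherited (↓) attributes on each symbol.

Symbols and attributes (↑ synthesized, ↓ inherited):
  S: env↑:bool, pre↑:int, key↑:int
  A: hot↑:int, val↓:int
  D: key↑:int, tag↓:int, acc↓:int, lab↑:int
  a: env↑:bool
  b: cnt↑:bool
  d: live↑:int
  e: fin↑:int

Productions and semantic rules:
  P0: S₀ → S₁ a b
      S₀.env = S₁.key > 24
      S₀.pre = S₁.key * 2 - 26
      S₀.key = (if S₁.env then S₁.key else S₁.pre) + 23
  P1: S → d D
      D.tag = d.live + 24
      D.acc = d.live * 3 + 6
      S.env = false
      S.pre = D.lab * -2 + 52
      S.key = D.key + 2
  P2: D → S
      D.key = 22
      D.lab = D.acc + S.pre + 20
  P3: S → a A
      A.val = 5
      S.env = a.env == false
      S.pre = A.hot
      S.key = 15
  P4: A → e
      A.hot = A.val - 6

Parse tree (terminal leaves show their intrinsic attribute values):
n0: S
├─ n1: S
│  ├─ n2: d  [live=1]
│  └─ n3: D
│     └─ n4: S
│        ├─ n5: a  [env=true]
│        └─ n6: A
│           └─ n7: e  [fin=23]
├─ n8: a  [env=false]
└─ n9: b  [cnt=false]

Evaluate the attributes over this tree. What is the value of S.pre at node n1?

1. n2.live = 1  [terminal]
2. n3.tag = 25  [d.live + 24]
3. n3.acc = 9  [d.live * 3 + 6]
4. n5.env = true  [terminal]
5. n6.val = 5  [5]
6. n7.fin = 23  [terminal]
7. n6.hot = -1  [A.val - 6]
8. n4.env = false  [a.env == false]
9. n4.pre = -1  [A.hot]
10. n4.key = 15  [15]
11. n3.key = 22  [22]
12. n3.lab = 28  [D.acc + S.pre + 20]
13. n1.env = false  [false]
14. n1.pre = -4  [D.lab * -2 + 52]
15. n1.key = 24  [D.key + 2]
16. n8.env = false  [terminal]
17. n9.cnt = false  [terminal]
18. n0.env = false  [S₁.key > 24]
19. n0.pre = 22  [S₁.key * 2 - 26]
20. n0.key = 19  [(if S₁.env then S₁.key else S₁.pre) + 23]

-4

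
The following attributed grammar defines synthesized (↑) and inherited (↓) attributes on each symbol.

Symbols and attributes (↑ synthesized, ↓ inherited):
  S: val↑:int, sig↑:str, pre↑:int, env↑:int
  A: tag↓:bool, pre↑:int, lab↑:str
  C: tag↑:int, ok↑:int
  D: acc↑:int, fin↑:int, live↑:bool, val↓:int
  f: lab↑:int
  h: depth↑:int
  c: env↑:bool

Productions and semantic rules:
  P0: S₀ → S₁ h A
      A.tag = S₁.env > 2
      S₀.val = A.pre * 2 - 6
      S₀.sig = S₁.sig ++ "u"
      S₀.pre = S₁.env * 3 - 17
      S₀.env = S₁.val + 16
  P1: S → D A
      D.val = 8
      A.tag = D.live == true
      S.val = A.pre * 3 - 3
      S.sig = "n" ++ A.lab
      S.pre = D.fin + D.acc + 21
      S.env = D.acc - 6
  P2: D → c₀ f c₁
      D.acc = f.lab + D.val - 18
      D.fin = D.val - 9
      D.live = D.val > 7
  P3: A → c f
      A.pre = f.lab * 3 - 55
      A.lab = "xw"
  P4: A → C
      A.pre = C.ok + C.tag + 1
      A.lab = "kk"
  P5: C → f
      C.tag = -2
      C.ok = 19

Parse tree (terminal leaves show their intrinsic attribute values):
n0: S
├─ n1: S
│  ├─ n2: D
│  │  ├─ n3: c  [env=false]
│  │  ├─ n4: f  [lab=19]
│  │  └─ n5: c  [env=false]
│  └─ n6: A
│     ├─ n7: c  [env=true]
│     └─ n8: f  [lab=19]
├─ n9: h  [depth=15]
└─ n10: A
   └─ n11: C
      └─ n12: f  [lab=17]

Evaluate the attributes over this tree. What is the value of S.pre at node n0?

1. n2.val = 8  [8]
2. n3.env = false  [terminal]
3. n4.lab = 19  [terminal]
4. n5.env = false  [terminal]
5. n2.acc = 9  [f.lab + D.val - 18]
6. n2.fin = -1  [D.val - 9]
7. n2.live = true  [D.val > 7]
8. n6.tag = true  [D.live == true]
9. n7.env = true  [terminal]
10. n8.lab = 19  [terminal]
11. n6.pre = 2  [f.lab * 3 - 55]
12. n6.lab = "xw"  ["xw"]
13. n1.val = 3  [A.pre * 3 - 3]
14. n1.sig = "nxw"  ["n" ++ A.lab]
15. n1.pre = 29  [D.fin + D.acc + 21]
16. n1.env = 3  [D.acc - 6]
17. n9.depth = 15  [terminal]
18. n10.tag = true  [S₁.env > 2]
19. n12.lab = 17  [terminal]
20. n11.tag = -2  [-2]
21. n11.ok = 19  [19]
22. n10.pre = 18  [C.ok + C.tag + 1]
23. n10.lab = "kk"  ["kk"]
24. n0.val = 30  [A.pre * 2 - 6]
25. n0.sig = "nxwu"  [S₁.sig ++ "u"]
26. n0.pre = -8  [S₁.env * 3 - 17]
27. n0.env = 19  [S₁.val + 16]

-8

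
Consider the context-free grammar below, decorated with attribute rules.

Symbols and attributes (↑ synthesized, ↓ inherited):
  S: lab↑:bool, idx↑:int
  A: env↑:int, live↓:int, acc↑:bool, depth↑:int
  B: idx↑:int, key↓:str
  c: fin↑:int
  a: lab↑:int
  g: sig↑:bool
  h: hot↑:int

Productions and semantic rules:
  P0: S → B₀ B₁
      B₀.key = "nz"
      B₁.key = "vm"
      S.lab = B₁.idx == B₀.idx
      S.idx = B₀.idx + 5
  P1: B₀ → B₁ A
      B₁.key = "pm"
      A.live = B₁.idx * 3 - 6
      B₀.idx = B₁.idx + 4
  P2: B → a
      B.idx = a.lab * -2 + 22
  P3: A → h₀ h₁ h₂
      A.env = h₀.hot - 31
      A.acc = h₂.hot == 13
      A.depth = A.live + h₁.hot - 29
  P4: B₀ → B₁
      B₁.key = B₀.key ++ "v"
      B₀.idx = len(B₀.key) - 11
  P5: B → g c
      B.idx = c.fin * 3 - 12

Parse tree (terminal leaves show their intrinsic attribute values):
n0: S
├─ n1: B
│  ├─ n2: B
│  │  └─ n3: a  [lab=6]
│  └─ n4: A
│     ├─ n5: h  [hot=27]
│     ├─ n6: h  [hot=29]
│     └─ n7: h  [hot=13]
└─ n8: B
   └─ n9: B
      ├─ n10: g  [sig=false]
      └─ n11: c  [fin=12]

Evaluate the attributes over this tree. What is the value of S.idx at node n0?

19

1. n1.key = "nz"  ["nz"]
2. n2.key = "pm"  ["pm"]
3. n3.lab = 6  [terminal]
4. n2.idx = 10  [a.lab * -2 + 22]
5. n4.live = 24  [B₁.idx * 3 - 6]
6. n5.hot = 27  [terminal]
7. n6.hot = 29  [terminal]
8. n7.hot = 13  [terminal]
9. n4.env = -4  [h₀.hot - 31]
10. n4.acc = true  [h₂.hot == 13]
11. n4.depth = 24  [A.live + h₁.hot - 29]
12. n1.idx = 14  [B₁.idx + 4]
13. n8.key = "vm"  ["vm"]
14. n9.key = "vmv"  [B₀.key ++ "v"]
15. n10.sig = false  [terminal]
16. n11.fin = 12  [terminal]
17. n9.idx = 24  [c.fin * 3 - 12]
18. n8.idx = -9  [len(B₀.key) - 11]
19. n0.lab = false  [B₁.idx == B₀.idx]
20. n0.idx = 19  [B₀.idx + 5]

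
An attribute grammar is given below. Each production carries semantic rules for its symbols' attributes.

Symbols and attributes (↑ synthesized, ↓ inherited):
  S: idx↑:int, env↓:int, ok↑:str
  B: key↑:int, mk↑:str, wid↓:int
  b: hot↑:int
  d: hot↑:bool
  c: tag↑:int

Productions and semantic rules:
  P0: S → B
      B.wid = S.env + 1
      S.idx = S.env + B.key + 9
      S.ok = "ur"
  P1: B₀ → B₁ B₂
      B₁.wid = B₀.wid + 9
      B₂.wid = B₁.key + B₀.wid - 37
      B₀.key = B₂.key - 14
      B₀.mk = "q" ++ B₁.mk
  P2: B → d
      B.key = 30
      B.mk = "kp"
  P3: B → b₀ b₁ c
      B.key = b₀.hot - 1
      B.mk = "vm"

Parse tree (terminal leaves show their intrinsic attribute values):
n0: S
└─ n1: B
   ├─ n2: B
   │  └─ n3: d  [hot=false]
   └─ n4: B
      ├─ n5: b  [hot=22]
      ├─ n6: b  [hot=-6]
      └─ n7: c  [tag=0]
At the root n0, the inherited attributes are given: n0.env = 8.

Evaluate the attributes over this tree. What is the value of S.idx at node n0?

24

1. n0.env = 8  [given at root]
2. n1.wid = 9  [S.env + 1]
3. n2.wid = 18  [B₀.wid + 9]
4. n3.hot = false  [terminal]
5. n2.key = 30  [30]
6. n2.mk = "kp"  ["kp"]
7. n4.wid = 2  [B₁.key + B₀.wid - 37]
8. n5.hot = 22  [terminal]
9. n6.hot = -6  [terminal]
10. n7.tag = 0  [terminal]
11. n4.key = 21  [b₀.hot - 1]
12. n4.mk = "vm"  ["vm"]
13. n1.key = 7  [B₂.key - 14]
14. n1.mk = "qkp"  ["q" ++ B₁.mk]
15. n0.idx = 24  [S.env + B.key + 9]
16. n0.ok = "ur"  ["ur"]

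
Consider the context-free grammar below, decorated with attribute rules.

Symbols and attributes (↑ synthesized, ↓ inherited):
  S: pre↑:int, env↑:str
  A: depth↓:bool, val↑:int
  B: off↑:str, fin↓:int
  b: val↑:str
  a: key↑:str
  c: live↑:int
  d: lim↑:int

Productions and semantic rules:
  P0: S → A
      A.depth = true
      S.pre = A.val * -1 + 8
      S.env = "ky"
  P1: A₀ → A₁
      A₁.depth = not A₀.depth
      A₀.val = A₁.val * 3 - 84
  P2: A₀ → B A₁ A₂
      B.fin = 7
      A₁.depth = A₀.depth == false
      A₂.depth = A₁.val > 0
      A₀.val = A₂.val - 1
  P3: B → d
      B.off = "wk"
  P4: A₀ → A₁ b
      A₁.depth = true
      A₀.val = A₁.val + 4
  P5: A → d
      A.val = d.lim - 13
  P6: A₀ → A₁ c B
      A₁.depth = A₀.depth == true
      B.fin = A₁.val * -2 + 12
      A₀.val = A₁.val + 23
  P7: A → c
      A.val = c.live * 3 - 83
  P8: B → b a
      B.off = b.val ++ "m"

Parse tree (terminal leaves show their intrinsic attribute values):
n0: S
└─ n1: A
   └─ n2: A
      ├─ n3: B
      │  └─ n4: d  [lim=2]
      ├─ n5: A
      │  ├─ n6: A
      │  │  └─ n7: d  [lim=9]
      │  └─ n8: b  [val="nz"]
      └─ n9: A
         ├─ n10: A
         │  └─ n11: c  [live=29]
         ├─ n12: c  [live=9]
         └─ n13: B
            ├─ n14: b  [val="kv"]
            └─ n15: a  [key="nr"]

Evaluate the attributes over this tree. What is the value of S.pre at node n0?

14

1. n1.depth = true  [true]
2. n2.depth = false  [not A₀.depth]
3. n3.fin = 7  [7]
4. n4.lim = 2  [terminal]
5. n3.off = "wk"  ["wk"]
6. n5.depth = true  [A₀.depth == false]
7. n6.depth = true  [true]
8. n7.lim = 9  [terminal]
9. n6.val = -4  [d.lim - 13]
10. n8.val = "nz"  [terminal]
11. n5.val = 0  [A₁.val + 4]
12. n9.depth = false  [A₁.val > 0]
13. n10.depth = false  [A₀.depth == true]
14. n11.live = 29  [terminal]
15. n10.val = 4  [c.live * 3 - 83]
16. n12.live = 9  [terminal]
17. n13.fin = 4  [A₁.val * -2 + 12]
18. n14.val = "kv"  [terminal]
19. n15.key = "nr"  [terminal]
20. n13.off = "kvm"  [b.val ++ "m"]
21. n9.val = 27  [A₁.val + 23]
22. n2.val = 26  [A₂.val - 1]
23. n1.val = -6  [A₁.val * 3 - 84]
24. n0.pre = 14  [A.val * -1 + 8]
25. n0.env = "ky"  ["ky"]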